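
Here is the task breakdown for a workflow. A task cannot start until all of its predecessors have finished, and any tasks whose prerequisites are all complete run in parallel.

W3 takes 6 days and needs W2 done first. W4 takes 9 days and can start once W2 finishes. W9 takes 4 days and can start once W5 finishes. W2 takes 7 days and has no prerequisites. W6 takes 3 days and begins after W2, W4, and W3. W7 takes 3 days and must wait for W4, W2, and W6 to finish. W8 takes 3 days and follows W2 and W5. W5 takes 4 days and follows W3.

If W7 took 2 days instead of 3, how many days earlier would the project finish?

1

The binding path is W2→W4→W6→W7 = 7+9+3+3 = 22; finish at 22 days.
Since W7 is critical, the -1 change carries straight to that chain (now 21 days).
The binding chain switches to W2→W3→W5→W9 = 7+6+4+4 = 21; finish 21 days.
Change in finish: 21 − 22 = -1 days.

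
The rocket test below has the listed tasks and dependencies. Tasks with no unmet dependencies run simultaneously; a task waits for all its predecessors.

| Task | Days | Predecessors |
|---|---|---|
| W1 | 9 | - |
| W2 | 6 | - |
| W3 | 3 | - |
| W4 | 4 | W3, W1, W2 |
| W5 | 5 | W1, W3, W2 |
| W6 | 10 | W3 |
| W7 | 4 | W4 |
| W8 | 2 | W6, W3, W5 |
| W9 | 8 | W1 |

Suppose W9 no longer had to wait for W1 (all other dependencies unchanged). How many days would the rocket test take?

17

Original critical path: W1→W4→W7 = 9+4+4 = 17 ⇒ 17 days.
Without W1→W9, W9's earliest start moves from 9 to 0.
New critical path: W1→W4→W7 = 9+4+4 = 17 ⇒ 17 days.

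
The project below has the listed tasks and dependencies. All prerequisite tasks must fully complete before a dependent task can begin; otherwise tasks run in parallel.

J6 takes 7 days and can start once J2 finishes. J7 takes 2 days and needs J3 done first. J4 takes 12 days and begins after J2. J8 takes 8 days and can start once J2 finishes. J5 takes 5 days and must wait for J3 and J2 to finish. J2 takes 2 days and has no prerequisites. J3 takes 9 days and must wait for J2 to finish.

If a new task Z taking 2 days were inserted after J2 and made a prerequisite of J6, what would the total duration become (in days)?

16

Originally the project takes 16 days.
With Z inserted, J6 now waits for max(J2, Z).
New critical path: J2→J3→J5 = 2+9+5 = 16 ⇒ 16 days.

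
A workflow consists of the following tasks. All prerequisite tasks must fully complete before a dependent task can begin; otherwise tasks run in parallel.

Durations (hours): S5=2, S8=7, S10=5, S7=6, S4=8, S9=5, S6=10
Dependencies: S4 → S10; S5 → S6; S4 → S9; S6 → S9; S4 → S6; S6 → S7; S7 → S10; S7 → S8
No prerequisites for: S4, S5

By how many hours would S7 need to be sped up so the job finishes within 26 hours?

Current finish: 31 hours; target: 26.
S7 is on every critical path, so each hour cut from S7 cuts the finish by one (this holds down to a finish of 26).
Need 31 − 26 = 5 hours off S7 → S7 becomes 1 hour, finish becomes 26.

5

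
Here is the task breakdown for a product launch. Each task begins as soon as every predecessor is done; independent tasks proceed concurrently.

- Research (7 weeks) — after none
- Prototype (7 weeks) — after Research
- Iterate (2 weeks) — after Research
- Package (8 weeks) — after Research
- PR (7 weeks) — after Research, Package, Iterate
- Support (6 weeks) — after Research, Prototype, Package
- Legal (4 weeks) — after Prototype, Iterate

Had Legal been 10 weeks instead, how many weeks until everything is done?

24

Actual critical path: Research→Package→PR = 7+8+7 = 22 ⇒ 22 weeks.
Legal is off the critical path — its longest chain is 18 weeks, giving 4 of slack.
New critical path: Research→Prototype→Legal = 7+7+10 = 24 ⇒ 24 weeks.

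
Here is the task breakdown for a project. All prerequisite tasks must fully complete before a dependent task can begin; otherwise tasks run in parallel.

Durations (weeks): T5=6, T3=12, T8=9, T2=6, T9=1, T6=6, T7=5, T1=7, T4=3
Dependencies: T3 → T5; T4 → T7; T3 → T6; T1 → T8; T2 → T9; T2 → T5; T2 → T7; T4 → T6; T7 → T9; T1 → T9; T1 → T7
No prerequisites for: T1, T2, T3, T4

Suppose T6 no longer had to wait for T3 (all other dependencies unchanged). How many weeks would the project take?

18

Original critical path: T3→T5 = 12+6 = 18 ⇒ 18 weeks.
Without T3→T6, T6's earliest start moves from 12 to 3.
New critical path: T3→T5 = 12+6 = 18 ⇒ 18 weeks.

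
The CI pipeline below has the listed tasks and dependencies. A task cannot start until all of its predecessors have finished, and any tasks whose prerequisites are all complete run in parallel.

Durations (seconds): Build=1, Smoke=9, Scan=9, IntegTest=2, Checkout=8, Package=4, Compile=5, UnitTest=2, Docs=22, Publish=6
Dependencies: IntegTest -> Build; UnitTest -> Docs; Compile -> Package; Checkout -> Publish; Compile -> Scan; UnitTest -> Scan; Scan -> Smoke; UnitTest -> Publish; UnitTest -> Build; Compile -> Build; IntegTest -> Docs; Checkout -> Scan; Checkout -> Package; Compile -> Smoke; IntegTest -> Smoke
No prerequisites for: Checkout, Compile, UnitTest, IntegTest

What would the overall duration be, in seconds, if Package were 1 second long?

Baseline: Checkout→Scan→Smoke = 8+9+9 = 26 → 26 seconds.
Package has 14 seconds of float (longest path through it is 12).
That remains the longest chain; total 26 seconds.

26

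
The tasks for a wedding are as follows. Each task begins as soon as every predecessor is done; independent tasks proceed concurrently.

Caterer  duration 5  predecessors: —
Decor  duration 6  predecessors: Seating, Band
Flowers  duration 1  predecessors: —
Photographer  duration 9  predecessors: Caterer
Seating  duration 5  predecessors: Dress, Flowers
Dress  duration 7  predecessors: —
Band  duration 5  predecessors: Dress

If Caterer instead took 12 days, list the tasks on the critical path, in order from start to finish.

The binding path is Dress→Band→Decor = 7+5+6 = 18; finish at 18 days.
Caterer is off the critical path — its longest chain is 14 days, giving 4 of slack.
The binding chain switches to Caterer→Photographer = 12+9 = 21; finish 21 days.

Caterer, Photographer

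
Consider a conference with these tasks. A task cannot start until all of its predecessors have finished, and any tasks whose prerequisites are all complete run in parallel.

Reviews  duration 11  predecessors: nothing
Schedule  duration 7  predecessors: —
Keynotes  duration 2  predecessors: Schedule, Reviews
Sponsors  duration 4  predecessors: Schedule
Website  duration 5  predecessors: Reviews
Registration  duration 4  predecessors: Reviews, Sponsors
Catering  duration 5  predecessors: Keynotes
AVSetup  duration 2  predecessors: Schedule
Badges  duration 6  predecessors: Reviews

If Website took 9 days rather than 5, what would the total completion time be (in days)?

20

Critical path before the change: Reviews→Keynotes→Catering = 11+2+5 = 18 giving 18 days.
The longest path through Website is only 16 days, so Website has float 2.
New critical path: Reviews→Website = 11+9 = 20 ⇒ 20 days.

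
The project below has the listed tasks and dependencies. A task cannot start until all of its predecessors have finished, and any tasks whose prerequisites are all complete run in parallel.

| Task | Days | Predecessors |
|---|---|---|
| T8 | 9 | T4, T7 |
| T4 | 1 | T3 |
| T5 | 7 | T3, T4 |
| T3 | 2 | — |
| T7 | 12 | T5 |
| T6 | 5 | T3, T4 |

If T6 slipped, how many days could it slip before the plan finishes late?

The longest chain is T3→T4→T5→T7→T8 = 2+1+7+12+9 = 31; overall finish 31 days.
The longest chain containing T6 totals 8 days.
So T6 can slip 31 − 8 = 23 days.

23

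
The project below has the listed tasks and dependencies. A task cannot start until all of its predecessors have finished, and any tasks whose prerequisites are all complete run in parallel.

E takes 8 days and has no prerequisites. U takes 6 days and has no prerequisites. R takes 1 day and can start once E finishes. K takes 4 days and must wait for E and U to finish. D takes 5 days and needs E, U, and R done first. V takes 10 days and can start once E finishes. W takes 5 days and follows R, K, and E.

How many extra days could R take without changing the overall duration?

4

E→V = 8+10 = 18 sets the makespan at 18 days.
The longest chain containing R totals 14 days.
So R can slip 13 − 9 = 4 days.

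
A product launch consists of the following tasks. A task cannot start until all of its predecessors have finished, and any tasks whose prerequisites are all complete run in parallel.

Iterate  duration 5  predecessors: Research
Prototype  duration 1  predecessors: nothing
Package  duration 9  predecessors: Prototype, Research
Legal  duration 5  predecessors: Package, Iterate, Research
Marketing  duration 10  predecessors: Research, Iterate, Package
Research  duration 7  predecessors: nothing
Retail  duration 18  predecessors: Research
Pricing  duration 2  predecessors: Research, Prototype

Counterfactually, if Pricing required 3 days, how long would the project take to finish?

26

Actual critical path: Research→Package→Marketing = 7+9+10 = 26 ⇒ 26 days.
The longest path through Pricing is only 9 days, so Pricing has float 17.
No other chain overtakes it, so the finish is 26 days.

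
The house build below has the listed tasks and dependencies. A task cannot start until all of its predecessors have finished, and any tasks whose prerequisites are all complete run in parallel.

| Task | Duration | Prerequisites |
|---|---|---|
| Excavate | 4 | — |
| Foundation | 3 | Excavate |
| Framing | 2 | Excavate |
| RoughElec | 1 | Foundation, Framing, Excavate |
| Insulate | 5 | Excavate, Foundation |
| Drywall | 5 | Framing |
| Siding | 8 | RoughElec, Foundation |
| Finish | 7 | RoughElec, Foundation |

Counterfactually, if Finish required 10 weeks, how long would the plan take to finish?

Actual critical path: Excavate→Foundation→RoughElec→Siding = 4+3+1+8 = 16 ⇒ 16 weeks.
The longest path through Finish is only 15 weeks, so Finish has float 1.
New critical path: Excavate→Foundation→RoughElec→Finish = 4+3+1+10 = 18 ⇒ 18 weeks.

18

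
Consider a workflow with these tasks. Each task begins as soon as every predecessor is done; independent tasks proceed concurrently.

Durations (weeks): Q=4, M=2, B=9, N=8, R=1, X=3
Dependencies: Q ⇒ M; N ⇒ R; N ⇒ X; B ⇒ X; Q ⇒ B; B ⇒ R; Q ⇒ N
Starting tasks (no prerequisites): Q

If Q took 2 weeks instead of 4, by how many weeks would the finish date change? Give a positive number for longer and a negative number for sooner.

-2

Critical path before the change: Q→B→X = 4+9+3 = 16 giving 16 weeks.
Q is on the critical path; changing it to 2 makes that path 14 weeks.
No other chain overtakes it, so the finish is 14 weeks.
Change in finish: 14 − 16 = -2 weeks.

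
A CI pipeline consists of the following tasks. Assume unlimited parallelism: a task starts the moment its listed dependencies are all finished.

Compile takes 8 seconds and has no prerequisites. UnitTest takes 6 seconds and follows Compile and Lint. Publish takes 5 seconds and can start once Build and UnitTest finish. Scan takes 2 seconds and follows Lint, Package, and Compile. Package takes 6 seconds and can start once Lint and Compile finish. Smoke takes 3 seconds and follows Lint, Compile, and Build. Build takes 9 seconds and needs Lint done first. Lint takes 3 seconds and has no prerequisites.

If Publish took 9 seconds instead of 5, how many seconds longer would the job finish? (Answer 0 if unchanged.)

As given, the longest chain is Compile→UnitTest→Publish = 8+6+5 = 19, so the finish is 19 seconds.
Publish lies on that path, so at 9 seconds the path becomes 23 seconds.
No other chain overtakes it, so the finish is 23 seconds.
Change in finish: 23 − 19 = +4 seconds.

4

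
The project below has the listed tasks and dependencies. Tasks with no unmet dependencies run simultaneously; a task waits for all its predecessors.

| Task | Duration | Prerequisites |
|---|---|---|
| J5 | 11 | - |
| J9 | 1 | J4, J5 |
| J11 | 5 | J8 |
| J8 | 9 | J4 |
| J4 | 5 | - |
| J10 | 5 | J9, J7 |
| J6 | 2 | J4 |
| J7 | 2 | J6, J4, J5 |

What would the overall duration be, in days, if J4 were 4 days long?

18

As given, the longest chain is J4→J8→J11 = 5+9+5 = 19, so the finish is 19 days.
Since J4 is critical, the -1 change carries straight to that chain (now 18 days).
No other chain overtakes it, so the finish is 18 days.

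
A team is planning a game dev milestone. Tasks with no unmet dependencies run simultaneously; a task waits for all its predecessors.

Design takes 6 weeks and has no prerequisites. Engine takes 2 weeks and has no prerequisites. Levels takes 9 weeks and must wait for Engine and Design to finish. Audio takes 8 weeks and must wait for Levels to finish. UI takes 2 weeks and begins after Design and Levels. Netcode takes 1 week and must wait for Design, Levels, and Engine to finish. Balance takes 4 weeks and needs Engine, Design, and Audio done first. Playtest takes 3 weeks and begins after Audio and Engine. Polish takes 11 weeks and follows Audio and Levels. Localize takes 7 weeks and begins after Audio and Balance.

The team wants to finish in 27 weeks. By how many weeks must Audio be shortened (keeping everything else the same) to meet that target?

Current finish: 34 weeks; target: 27.
Audio is on every critical path, so each week cut from Audio cuts the finish by one (this holds down to a finish of 27).
Need 34 − 27 = 7 weeks off Audio → Audio becomes 1 week, finish becomes 27.

7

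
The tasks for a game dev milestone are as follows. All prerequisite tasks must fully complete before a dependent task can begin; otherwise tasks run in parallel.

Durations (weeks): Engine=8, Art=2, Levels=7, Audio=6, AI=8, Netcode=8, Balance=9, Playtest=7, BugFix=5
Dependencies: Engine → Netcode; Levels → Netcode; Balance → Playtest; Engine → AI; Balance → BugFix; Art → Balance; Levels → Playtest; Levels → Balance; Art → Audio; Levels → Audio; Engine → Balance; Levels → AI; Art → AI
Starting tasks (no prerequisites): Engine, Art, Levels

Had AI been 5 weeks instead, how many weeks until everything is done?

24

As given, the longest chain is Engine→Balance→Playtest = 8+9+7 = 24, so the finish is 24 weeks.
AI is off the critical path — its longest chain is 16 weeks, giving 8 of slack.
The critical path is still Engine→Balance→Playtest; finish is now 24 weeks.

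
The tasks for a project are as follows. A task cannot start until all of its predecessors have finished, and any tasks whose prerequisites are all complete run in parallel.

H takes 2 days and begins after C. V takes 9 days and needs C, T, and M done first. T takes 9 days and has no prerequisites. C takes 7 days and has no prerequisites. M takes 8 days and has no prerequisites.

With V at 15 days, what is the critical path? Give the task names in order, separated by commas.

Critical path before the change: T→V = 9+9 = 18 giving 18 days.
V lies on that path, so at 15 days the path becomes 24 days.
The critical path is still T→V; finish is now 24 days.

T, V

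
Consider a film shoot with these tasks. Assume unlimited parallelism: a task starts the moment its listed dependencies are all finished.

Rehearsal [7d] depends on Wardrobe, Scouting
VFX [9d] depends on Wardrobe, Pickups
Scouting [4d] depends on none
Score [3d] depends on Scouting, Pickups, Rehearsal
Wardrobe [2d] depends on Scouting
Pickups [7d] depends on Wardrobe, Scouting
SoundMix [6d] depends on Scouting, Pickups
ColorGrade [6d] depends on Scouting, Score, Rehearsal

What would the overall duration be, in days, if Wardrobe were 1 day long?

21

Critical path before the change: Scouting→Wardrobe→Rehearsal→Score→ColorGrade = 4+2+7+3+6 = 22 giving 22 days.
Since Wardrobe is critical, the -1 change carries straight to that chain (now 21 days).
The critical path is still Scouting→Wardrobe→Rehearsal→Score→ColorGrade; finish is now 21 days.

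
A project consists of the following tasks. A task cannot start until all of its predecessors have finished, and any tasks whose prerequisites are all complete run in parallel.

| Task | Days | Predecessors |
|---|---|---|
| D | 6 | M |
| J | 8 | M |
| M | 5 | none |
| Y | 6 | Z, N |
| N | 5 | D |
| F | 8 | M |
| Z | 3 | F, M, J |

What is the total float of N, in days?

The longest chain is M→F→Z→Y = 5+8+3+6 = 22; overall finish 22 days.
The longest chain containing N totals 22 days.
Float = 22 − 22 = 0.

0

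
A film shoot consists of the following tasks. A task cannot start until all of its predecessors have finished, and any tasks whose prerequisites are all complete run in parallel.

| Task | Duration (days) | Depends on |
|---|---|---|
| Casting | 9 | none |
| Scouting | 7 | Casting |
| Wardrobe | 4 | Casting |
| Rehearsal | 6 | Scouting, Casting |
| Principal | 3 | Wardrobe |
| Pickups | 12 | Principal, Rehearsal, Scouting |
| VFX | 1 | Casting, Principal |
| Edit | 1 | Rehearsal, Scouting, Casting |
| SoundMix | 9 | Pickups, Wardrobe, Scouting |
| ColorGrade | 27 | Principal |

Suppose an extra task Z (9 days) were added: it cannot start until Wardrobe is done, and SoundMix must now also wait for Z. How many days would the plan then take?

Originally the plan takes 43 days.
With Z inserted, SoundMix now waits for max(Pickups, Wardrobe, Scouting, Z).
New critical path: Casting→Scouting→Rehearsal→Pickups→SoundMix = 9+7+6+12+9 = 43 ⇒ 43 days.

43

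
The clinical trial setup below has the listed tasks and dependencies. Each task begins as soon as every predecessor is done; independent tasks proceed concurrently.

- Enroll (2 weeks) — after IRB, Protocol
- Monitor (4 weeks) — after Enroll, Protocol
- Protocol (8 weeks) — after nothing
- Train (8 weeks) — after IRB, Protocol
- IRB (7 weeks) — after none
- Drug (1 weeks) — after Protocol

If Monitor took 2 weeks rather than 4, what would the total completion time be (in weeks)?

Baseline: Protocol→Train = 8+8 = 16 → 16 weeks.
Monitor is off the critical path — its longest chain is 14 weeks, giving 2 of slack.
The critical path is still Protocol→Train; finish is now 16 weeks.

16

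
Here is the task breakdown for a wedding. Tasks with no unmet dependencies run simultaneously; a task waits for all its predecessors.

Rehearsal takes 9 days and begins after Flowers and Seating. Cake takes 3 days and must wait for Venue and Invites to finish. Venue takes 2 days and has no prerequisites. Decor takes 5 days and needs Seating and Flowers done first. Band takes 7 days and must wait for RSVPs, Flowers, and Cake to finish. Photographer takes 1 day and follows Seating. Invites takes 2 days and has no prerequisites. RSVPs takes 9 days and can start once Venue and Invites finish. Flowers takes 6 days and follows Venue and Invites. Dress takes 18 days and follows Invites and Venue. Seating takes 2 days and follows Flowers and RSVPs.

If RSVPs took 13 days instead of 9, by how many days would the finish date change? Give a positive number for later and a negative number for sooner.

As given, the longest chain is Venue→RSVPs→Seating→Rehearsal = 2+9+2+9 = 22, so the finish is 22 days.
Since RSVPs is critical, the +4 change carries straight to that chain (now 26 days).
That remains the longest chain; total 26 days.
Change in finish: 26 − 22 = +4 days.

4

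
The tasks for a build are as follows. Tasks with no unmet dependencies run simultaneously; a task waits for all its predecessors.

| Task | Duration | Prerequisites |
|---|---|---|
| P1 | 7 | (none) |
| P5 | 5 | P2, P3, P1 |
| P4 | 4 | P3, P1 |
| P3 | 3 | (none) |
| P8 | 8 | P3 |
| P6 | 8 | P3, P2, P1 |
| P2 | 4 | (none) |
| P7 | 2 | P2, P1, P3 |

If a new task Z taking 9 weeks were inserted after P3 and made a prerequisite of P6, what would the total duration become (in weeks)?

Originally the build takes 15 weeks.
With Z inserted, P6 now waits for max(P3, P2, P1, Z).
New critical path: P3→Z→P6 = 3+9+8 = 20 ⇒ 20 weeks.

20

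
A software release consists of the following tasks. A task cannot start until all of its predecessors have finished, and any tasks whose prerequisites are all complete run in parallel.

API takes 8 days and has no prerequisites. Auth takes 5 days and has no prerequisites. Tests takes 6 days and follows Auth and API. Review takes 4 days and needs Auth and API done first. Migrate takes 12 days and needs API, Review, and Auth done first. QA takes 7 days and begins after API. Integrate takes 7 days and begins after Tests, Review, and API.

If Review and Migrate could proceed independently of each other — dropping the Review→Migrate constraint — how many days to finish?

21

With the dependency in place, API→Review→Migrate = 8+4+12 = 24 sets the finish at 24 days.
Without Review→Migrate, Migrate's earliest start moves from 12 to 8.
New critical path: API→Tests→Integrate = 8+6+7 = 21 ⇒ 21 days.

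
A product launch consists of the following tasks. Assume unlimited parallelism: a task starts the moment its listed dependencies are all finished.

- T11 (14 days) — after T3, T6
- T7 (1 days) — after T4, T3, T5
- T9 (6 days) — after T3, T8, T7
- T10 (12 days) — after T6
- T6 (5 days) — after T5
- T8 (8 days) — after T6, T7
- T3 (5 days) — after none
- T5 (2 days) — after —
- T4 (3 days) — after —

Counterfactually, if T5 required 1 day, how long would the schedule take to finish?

20

Actual critical path: T5→T6→T8→T9 = 2+5+8+6 = 21 ⇒ 21 days.
T5 is on the critical path; changing it to 1 makes that path 20 days.
New critical path: T3→T7→T8→T9 = 5+1+8+6 = 20 ⇒ 20 days.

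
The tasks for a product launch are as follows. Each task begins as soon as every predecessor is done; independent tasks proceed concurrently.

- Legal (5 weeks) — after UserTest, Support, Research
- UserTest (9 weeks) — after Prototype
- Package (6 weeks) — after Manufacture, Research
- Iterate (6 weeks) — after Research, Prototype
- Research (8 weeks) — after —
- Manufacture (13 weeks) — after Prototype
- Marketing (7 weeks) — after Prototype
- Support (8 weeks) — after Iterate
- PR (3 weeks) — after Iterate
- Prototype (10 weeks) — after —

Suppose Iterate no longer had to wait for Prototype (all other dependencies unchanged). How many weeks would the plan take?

29

With the dependency in place, Prototype→Iterate→Support→Legal = 10+6+8+5 = 29 sets the finish at 29 weeks.
Without Prototype→Iterate, Iterate's earliest start moves from 10 to 8.
After: Prototype→Manufacture→Package = 10+13+6 = 29 → 29 weeks.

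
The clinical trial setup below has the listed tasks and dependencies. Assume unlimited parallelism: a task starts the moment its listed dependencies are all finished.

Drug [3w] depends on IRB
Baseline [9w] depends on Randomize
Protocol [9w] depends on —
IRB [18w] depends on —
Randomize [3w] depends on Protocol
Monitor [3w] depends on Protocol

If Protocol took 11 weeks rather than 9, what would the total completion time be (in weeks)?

23

Actual critical path: Protocol→Randomize→Baseline = 9+3+9 = 21 ⇒ 21 weeks.
Since Protocol is critical, the +2 change carries straight to that chain (now 23 weeks).
The critical path is still Protocol→Randomize→Baseline; finish is now 23 weeks.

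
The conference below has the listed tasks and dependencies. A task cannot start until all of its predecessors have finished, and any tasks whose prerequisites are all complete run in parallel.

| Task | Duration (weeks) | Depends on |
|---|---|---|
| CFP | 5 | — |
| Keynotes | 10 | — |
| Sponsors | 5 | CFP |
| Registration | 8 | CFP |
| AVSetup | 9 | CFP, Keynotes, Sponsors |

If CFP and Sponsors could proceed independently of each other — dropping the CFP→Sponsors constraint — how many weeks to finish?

With the dependency in place, CFP→Sponsors→AVSetup = 5+5+9 = 19 sets the finish at 19 weeks.
Without CFP→Sponsors, Sponsors's earliest start moves from 5 to 0.
The longest chain is now Keynotes→AVSetup = 10+9 = 19, so the schedule takes 19 weeks.

19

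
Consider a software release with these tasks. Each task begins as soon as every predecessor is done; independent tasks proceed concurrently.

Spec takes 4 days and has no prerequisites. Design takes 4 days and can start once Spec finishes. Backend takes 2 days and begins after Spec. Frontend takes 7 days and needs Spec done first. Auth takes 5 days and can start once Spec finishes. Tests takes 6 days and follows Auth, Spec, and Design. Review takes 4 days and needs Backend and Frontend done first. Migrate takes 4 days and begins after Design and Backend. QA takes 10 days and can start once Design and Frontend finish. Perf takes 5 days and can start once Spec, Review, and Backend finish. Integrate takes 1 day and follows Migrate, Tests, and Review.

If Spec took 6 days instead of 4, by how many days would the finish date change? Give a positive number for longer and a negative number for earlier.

2

Critical path before the change: Spec→Frontend→QA = 4+7+10 = 21 giving 21 days.
Spec is on the critical path; changing it to 6 makes that path 23 days.
No other chain overtakes it, so the finish is 23 days.
Change in finish: 23 − 21 = +2 days.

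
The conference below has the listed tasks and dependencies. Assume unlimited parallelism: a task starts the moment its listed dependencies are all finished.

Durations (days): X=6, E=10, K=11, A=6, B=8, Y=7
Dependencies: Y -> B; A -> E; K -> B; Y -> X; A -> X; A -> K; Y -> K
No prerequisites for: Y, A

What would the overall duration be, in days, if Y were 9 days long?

Baseline: Y→K→B = 7+11+8 = 26 → 26 days.
Y is on the critical path; changing it to 9 makes that path 28 days.
That remains the longest chain; total 28 days.

28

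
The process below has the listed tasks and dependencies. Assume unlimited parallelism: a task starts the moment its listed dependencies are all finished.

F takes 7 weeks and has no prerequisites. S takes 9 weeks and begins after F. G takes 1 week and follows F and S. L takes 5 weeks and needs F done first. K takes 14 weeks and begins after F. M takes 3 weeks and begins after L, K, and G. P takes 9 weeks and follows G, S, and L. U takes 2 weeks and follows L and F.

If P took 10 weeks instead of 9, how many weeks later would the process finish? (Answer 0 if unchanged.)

1

Baseline: F→S→G→P = 7+9+1+9 = 26 → 26 weeks.
P lies on that path, so at 10 weeks the path becomes 27 weeks.
The critical path is still F→S→G→P; finish is now 27 weeks.
Change in finish: 27 − 26 = +1 weeks.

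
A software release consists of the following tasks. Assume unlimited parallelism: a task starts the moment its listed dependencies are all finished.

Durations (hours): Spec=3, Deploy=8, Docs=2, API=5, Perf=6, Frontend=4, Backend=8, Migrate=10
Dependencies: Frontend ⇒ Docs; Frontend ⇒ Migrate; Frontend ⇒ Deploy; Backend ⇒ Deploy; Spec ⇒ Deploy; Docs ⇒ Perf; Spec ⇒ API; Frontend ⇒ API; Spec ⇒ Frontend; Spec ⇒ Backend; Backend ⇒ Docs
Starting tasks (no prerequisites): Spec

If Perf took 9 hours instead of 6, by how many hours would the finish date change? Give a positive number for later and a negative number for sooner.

3

Critical path before the change: Spec→Backend→Docs→Perf = 3+8+2+6 = 19 giving 19 hours.
Perf is on the critical path; changing it to 9 makes that path 22 hours.
The critical path is still Spec→Backend→Docs→Perf; finish is now 22 hours.
Change in finish: 22 − 19 = +3 hours.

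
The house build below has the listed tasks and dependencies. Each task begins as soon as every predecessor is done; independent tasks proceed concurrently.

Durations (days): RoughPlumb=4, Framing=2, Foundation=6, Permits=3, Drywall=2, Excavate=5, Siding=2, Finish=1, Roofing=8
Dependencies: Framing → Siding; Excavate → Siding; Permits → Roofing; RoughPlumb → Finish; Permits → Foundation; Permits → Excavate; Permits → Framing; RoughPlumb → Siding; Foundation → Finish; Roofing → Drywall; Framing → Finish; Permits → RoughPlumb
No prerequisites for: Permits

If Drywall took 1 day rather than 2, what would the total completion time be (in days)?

12

Baseline: Permits→Roofing→Drywall = 3+8+2 = 13 → 13 days.
Drywall lies on that path, so at 1 day the path becomes 12 days.
The critical path is still Permits→Roofing→Drywall; finish is now 12 days.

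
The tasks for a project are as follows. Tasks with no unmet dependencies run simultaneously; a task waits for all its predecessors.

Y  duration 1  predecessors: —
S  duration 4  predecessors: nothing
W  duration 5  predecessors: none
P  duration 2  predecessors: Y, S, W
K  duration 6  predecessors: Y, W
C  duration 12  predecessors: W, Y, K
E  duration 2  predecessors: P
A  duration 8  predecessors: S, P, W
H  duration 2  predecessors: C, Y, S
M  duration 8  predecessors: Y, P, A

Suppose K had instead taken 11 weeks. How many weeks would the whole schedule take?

30

The binding path is W→K→C→H = 5+6+12+2 = 25; finish at 25 weeks.
K lies on that path, so at 11 weeks the path becomes 30 weeks.
That remains the longest chain; total 30 weeks.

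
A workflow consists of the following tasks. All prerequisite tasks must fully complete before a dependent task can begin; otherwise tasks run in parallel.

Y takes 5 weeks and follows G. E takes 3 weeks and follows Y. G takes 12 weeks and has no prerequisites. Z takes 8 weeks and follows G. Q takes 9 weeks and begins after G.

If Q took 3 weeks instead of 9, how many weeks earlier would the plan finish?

1

Critical path before the change: G→Q = 12+9 = 21 giving 21 weeks.
Q is on the critical path; changing it to 3 makes that path 15 weeks.
Now G→Y→E = 12+5+3 = 20 is longest, so the finish becomes 20 weeks.
Change in finish: 20 − 21 = -1 weeks.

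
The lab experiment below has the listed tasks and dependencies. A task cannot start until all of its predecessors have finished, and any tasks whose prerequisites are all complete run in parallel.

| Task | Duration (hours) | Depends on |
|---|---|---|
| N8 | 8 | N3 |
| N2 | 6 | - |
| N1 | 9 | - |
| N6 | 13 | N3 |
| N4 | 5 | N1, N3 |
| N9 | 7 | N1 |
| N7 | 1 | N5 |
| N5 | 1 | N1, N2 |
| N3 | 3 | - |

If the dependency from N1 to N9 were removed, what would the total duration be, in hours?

16

Original critical path: N1→N9 = 9+7 = 16 ⇒ 16 hours.
Without N1→N9, N9's earliest start moves from 9 to 0.
New critical path: N3→N6 = 3+13 = 16 ⇒ 16 hours.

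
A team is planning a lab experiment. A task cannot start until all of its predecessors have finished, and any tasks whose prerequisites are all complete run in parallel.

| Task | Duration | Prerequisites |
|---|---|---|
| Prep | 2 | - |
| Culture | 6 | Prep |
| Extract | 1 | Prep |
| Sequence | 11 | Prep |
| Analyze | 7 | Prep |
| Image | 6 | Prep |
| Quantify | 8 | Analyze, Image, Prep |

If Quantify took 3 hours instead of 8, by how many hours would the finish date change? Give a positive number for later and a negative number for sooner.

-4

Actual critical path: Prep→Analyze→Quantify = 2+7+8 = 17 ⇒ 17 hours.
Since Quantify is critical, the -5 change carries straight to that chain (now 12 hours).
New critical path: Prep→Sequence = 2+11 = 13 ⇒ 13 hours.
Change in finish: 13 − 17 = -4 hours.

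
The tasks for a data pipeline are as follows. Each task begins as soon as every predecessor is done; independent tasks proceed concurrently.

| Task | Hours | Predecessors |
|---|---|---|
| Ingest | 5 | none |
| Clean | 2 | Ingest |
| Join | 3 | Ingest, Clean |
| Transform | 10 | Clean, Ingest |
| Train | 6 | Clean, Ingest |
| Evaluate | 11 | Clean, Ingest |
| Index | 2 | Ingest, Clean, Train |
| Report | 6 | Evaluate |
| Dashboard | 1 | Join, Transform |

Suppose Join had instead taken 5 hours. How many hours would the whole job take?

24

Critical path before the change: Ingest→Clean→Evaluate→Report = 5+2+11+6 = 24 giving 24 hours.
Join is off the critical path — its longest chain is 11 hours, giving 13 of slack.
That remains the longest chain; total 24 hours.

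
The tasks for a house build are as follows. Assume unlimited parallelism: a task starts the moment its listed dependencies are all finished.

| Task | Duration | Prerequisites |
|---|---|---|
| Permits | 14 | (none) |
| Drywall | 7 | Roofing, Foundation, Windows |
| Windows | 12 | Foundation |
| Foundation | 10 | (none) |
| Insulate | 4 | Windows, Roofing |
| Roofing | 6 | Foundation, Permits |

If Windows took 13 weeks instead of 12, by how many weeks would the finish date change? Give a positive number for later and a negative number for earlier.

Critical path before the change: Foundation→Windows→Drywall = 10+12+7 = 29 giving 29 weeks.
Windows is on the critical path; changing it to 13 makes that path 30 weeks.
That remains the longest chain; total 30 weeks.
Change in finish: 30 − 29 = +1 weeks.

1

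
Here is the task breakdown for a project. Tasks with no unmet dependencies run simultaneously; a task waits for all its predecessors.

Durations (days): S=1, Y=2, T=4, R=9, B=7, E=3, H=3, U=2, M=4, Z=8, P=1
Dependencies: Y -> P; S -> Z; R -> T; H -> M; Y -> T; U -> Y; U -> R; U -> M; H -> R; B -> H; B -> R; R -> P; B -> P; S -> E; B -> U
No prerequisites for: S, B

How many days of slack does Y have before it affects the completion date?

Critical path: B→H→R→T = 7+3+9+4 = 23, so the finish is 23 days.
Longest path through Y: 15 days (earliest finish 11, latest finish 19).
So Y can slip 19 − 11 = 8 days.

8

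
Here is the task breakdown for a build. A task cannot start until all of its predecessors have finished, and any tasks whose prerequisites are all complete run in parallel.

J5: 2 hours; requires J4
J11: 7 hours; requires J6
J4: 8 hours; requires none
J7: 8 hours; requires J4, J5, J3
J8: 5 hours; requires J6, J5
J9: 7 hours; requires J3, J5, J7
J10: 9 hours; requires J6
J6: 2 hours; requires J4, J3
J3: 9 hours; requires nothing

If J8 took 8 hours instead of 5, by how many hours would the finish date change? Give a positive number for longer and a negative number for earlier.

0

As given, the longest chain is J4→J5→J7→J9 = 8+2+8+7 = 25, so the finish is 25 hours.
The longest path through J8 is only 16 hours, so J8 has float 9.
No other chain overtakes it, so the finish is 25 hours.
Change in finish: 25 − 25 = +0 hours.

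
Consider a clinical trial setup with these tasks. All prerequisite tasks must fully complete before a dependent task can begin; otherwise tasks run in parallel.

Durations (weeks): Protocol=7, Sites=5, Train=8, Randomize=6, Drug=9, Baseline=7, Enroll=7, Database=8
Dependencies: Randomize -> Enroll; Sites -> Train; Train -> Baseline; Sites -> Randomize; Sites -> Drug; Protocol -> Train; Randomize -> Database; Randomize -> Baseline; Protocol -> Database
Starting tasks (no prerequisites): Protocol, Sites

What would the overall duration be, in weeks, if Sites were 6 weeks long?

22

The binding path is Protocol→Train→Baseline = 7+8+7 = 22; finish at 22 weeks.
Sites is off the critical path — its longest chain is 20 weeks, giving 2 of slack.
No other chain overtakes it, so the finish is 22 weeks.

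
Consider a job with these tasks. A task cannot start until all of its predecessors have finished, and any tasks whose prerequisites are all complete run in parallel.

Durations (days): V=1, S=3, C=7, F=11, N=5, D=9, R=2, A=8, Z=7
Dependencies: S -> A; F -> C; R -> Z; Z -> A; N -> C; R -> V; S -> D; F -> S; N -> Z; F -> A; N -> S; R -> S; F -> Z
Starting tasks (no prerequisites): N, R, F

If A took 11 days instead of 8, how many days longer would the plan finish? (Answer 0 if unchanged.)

As given, the longest chain is F→Z→A = 11+7+8 = 26, so the finish is 26 days.
A lies on that path, so at 11 days the path becomes 29 days.
The critical path is still F→Z→A; finish is now 29 days.
Change in finish: 29 − 26 = +3 days.

3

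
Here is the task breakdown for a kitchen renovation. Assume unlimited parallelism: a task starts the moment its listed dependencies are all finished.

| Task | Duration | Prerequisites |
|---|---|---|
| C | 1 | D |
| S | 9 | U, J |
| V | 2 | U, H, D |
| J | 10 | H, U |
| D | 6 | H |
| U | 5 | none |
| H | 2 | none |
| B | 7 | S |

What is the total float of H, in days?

Critical path: U→J→S→B = 5+10+9+7 = 31, so the finish is 31 days.
Longest path through H: 28 days (earliest finish 2, latest finish 5).
So H can slip 5 − 2 = 3 days.

3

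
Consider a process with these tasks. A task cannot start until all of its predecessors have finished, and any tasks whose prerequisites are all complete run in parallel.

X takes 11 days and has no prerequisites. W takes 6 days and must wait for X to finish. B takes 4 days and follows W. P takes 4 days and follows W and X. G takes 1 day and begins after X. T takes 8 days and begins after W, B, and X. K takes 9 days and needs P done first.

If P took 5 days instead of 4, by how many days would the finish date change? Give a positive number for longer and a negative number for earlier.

1

As given, the longest chain is X→W→P→K = 11+6+4+9 = 30, so the finish is 30 days.
P is on the critical path; changing it to 5 makes that path 31 days.
The critical path is still X→W→P→K; finish is now 31 days.
Change in finish: 31 − 30 = +1 days.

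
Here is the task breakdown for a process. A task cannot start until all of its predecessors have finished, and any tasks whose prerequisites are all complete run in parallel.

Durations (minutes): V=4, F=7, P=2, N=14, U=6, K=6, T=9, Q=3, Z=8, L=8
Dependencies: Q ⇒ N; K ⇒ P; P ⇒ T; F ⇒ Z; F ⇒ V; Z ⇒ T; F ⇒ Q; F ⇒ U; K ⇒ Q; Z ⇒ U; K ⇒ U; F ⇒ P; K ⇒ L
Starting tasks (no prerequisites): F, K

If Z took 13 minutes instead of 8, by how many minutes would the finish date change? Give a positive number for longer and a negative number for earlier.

Critical path before the change: F→Z→T = 7+8+9 = 24 giving 24 minutes.
Z lies on that path, so at 13 minutes the path becomes 29 minutes.
No other chain overtakes it, so the finish is 29 minutes.
Change in finish: 29 − 24 = +5 minutes.

5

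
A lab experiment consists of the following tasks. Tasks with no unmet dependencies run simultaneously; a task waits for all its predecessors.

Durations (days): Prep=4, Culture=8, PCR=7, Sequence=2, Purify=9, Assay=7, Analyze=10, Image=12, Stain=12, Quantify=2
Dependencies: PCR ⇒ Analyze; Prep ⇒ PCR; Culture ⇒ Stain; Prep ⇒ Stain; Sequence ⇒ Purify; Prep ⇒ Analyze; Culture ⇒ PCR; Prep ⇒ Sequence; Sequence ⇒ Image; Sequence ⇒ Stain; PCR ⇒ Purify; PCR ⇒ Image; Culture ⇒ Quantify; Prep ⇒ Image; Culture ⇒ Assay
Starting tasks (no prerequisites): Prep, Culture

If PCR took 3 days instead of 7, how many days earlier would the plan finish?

4

The binding path is Culture→PCR→Image = 8+7+12 = 27; finish at 27 days.
PCR is on the critical path; changing it to 3 makes that path 23 days.
The critical path is still Culture→PCR→Image; finish is now 23 days.
Change in finish: 23 − 27 = -4 days.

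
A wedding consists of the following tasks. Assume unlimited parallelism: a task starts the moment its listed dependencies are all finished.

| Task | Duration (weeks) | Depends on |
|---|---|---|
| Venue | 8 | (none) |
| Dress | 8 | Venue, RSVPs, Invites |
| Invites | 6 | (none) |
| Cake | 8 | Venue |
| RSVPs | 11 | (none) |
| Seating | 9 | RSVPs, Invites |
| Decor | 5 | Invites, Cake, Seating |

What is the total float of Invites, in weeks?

The longest chain is RSVPs→Seating→Decor = 11+9+5 = 25; overall finish 25 weeks.
Longest path through Invites: 20 weeks (earliest finish 6, latest finish 11).
Float = 25 − 20 = 5.

5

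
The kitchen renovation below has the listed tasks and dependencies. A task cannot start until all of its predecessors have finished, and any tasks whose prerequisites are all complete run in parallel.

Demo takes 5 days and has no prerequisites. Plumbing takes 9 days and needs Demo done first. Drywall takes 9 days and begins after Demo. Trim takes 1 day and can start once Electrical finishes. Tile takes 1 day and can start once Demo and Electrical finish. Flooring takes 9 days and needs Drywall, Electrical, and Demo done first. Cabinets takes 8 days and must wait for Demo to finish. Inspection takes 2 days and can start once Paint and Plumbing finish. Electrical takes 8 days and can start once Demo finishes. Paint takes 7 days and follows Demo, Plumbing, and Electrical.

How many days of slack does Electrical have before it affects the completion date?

1

The longest chain is Demo→Plumbing→Paint→Inspection = 5+9+7+2 = 23; overall finish 23 days.
Longest path through Electrical: 22 days (earliest finish 13, latest finish 14).
So Electrical can slip 14 − 13 = 1 day.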